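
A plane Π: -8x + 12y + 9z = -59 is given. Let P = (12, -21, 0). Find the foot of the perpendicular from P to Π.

Foot = P − λn with λ = (n·P − d)/|n|² = (-348 − (-59))/289 = -1.
Foot = (12, -21, 0) − (-1)·(-8, 12, 9) = (4, -9, 9).

(4, -9, 9)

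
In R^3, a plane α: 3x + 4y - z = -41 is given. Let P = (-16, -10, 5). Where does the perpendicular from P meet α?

(-10, -2, 3)

Foot = P − λn with λ = (n·P − d)/|n|² = (-93 − (-41))/26 = -2.
Foot = (-16, -10, 5) − (-2)·(3, 4, -1) = (-10, -2, 3).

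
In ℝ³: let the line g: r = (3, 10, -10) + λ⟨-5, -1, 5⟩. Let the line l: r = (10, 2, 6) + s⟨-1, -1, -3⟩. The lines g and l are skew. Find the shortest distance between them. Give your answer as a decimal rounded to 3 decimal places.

12.780

Common perpendicular direction n = (-5, -1, 5) × (-1, -1, -3) = (8, -20, 4).
With w = (10, 2, 6) − (3, 10, -10) = (7, -8, 16), w · n = 280.
Distance = |w · n| / |n| = |280| / √480 ≈ 12.780.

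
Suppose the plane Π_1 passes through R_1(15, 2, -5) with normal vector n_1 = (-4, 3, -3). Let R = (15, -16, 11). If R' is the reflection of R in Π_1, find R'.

Π_1: n_1·r = n_1·R_1 gives -4x + 3y - 3z = -39.
λ = (n·R − d)/|n|² = (-141 − (-39))/34 = -3.
Reflection = R − 2λn = (15, -16, 11) − (-6)·(-4, 3, -3) = (-9, 2, -7).

(-9, 2, -7)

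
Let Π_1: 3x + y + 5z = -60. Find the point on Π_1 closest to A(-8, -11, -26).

Foot = A − λn with λ = (n·A − d)/|n|² = (-165 − (-60))/35 = -3.
Foot = (-8, -11, -26) − (-3)·(3, 1, 5) = (1, -8, -11).

(1, -8, -11)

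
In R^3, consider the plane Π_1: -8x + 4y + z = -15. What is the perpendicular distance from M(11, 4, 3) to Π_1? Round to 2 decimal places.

n·M − d = (-8)·(11) + (4)·(4) + (1)·(3) − (-15) = -54; |n| = √81.
Distance = |-54| / √81 = 54/√81 ≈ 6.00.

6.00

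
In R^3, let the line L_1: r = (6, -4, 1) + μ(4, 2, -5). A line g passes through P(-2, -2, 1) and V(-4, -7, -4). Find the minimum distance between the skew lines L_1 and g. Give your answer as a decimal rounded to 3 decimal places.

6.968

A direction vector for g is V − P = (-2, -5, -5).
Common perpendicular direction n = (4, 2, -5) × (-2, -5, -5) = (-35, 30, -16).
With w = (-2, -2, 1) − (6, -4, 1) = (-8, 2, 0), w · n = 340.
Distance = |w · n| / |n| = |340| / √2381 ≈ 6.968.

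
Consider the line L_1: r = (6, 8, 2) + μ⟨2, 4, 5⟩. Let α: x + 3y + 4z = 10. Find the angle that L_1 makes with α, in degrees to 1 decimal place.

83.7

sin θ = |n·v| / (|n||v|) = |34| / (√26 · √45) = 0.99400.
θ ≈ 83.7°.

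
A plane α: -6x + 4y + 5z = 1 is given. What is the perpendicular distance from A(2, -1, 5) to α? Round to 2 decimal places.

0.91

n·A − d = (-6)·(2) + (4)·(-1) + (5)·(5) − 1 = 8; |n| = √77.
Distance = |8| / √77 = 8/√77 ≈ 0.91.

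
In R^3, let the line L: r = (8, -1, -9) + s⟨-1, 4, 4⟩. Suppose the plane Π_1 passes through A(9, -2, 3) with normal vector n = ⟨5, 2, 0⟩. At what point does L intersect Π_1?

Π_1: n·r = n·A gives 5x + 2y = 41.
Substitute r = (8, -1, -9) + t(-1, 4, 4) into the plane: 38 + 3t = 41, so t = 1.
Intersection: (8, -1, -9) + 1·(-1, 4, 4) = (7, 3, -5).

(7, 3, -5)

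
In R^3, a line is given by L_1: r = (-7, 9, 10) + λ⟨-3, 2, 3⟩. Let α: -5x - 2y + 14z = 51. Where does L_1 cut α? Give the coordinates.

Substitute r = (-7, 9, 10) + t(-3, 2, 3) into the plane: 157 + 53t = 51, so t = -2.
Intersection: (-7, 9, 10) + (-2)·(-3, 2, 3) = (-1, 5, 4).

(-1, 5, 4)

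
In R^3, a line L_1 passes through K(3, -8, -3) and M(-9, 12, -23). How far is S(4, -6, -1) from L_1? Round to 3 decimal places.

A direction vector for L_1 is M − K = (-12, 20, -20).
Taking (3, -8, -3) on L_1 with direction v = (-12, 20, -20): w = S − (3, -8, -3) = (1, 2, 2), and w × v = (-80, -4, 44).
Distance = |w × v| / |v| = √8352 / √944 ≈ 2.974.

2.974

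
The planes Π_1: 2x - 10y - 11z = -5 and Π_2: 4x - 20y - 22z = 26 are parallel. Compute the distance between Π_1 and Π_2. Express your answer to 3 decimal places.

Rescale Π_2 by 1/2: 2x - 10y - 11z = 13. Then distance = |-5 − 13| / √225 ≈ 1.200.

1.200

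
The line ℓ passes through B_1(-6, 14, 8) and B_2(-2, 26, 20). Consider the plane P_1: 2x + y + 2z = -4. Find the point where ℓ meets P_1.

(-8, 8, 2)

A direction vector for ℓ is B_2 − B_1 = (4, 12, 12).
Substitute r = (-6, 14, 8) + t(4, 12, 12) into the plane: 18 + 44t = -4, so t = -1/2.
Intersection: (-6, 14, 8) + (-1/2)·(4, 12, 12) = (-8, 8, 2).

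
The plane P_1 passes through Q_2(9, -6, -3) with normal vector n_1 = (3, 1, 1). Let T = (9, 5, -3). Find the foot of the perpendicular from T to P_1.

P_1: n_1·r = n_1·Q_2 gives 3x + y + z = 18.
Foot = T − λn with λ = (n·T − d)/|n|² = (29 − 18)/11 = 1.
Foot = (9, 5, -3) − 1·(3, 1, 1) = (6, 4, -4).

(6, 4, -4)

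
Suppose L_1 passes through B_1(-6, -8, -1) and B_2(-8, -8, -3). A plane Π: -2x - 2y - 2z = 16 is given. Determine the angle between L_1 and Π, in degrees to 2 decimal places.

A direction vector for L_1 is B_2 − B_1 = (-2, 0, -2).
sin θ = |n·v| / (|n||v|) = |8| / (√12 · √8) = 0.81650.
θ ≈ 54.74°.

54.74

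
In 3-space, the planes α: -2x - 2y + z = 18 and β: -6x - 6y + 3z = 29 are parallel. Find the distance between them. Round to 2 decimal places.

Rescale β by 1/3: -2x - 2y + z = 29/3. Then distance = |18 − (29/3)| / √9 ≈ 2.78.

2.78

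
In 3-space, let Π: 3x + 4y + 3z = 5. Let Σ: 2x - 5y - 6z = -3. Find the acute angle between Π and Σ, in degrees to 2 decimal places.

47.10

cos θ = |n₁·n₂| / (|n₁||n₂|) = |-32| / (√34 · √65).
θ = arccos(0.68070) ≈ 47.10°.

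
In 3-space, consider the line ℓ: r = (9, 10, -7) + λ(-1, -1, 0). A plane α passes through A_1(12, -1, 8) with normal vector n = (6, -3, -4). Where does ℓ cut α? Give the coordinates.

(6, 7, -7)

α: n·r = n·A_1 gives 6x - 3y - 4z = 43.
Substitute r = (9, 10, -7) + t(-1, -1, 0) into the plane: 52 + (-3)t = 43, so t = 3.
Intersection: (9, 10, -7) + 3·(-1, -1, 0) = (6, 7, -7).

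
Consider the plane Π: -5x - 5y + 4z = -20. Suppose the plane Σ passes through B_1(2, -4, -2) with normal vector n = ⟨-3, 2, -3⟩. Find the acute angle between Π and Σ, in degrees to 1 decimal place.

79.4

Σ: n·r = n·B_1 gives -3x + 2y - 3z = -8.
cos θ = |n₁·n₂| / (|n₁||n₂|) = |-7| / (√66 · √22).
θ = arccos(0.18370) ≈ 79.4°.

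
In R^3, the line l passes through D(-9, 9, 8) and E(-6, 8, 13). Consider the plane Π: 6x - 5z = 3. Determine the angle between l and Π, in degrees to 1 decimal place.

A direction vector for l is E − D = (3, -1, 5).
sin θ = |n·v| / (|n||v|) = |-7| / (√61 · √35) = 0.15150.
θ ≈ 8.7°.

8.7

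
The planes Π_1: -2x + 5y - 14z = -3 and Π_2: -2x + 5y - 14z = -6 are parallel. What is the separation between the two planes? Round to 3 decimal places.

0.200

Same normal n = (-2, 5, -14) with |n| = √225; distance = |-3 − (-6)| / |n| = 3/√225 ≈ 0.200.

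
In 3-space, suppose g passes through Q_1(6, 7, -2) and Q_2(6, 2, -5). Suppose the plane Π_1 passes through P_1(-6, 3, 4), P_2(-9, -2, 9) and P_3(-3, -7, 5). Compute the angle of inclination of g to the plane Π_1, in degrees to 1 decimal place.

35.7

A direction vector for g is Q_2 − Q_1 = (0, -5, -3).
P_1P_2 = (-3, -5, 5), P_1P_3 = (3, -10, 1); a normal to Π_1 is P_1P_2 × P_1P_3 = (45, 18, 45).
Using P_1: Π_1 has equation 45x + 18y + 45z = -36.
sin θ = |n·v| / (|n||v|) = |-225| / (√4374 · √34) = 0.58345.
θ ≈ 35.7°.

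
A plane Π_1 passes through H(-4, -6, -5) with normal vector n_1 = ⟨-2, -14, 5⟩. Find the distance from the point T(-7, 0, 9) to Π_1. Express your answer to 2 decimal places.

0.53

Π_1: n_1·r = n_1·H gives -2x - 14y + 5z = 67.
n·T − d = (-2)·(-7) + (-14)·(0) + (5)·(9) − 67 = -8; |n| = √225.
Distance = |-8| / √225 = 8/√225 ≈ 0.53.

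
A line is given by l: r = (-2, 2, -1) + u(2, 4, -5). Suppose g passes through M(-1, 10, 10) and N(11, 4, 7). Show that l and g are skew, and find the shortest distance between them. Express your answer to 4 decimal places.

A direction vector for g is N − M = (12, -6, -3).
Common perpendicular direction n = (2, 4, -5) × (12, -6, -3) = (-42, -54, -60).
With w = (-1, 10, 10) − (-2, 2, -1) = (1, 8, 11), w · n = -1134.
Since n ≠ 0 the lines are not parallel, and w · n = -1134 ≠ 0 so they do not intersect; hence they are skew.
Distance = |w · n| / |n| = |-1134| / √8280 ≈ 12.4623.

12.4623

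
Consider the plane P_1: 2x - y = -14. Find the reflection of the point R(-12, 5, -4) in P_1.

(0, -1, -4)

λ = (n·R − d)/|n|² = (-29 − (-14))/5 = -3.
Reflection = R − 2λn = (-12, 5, -4) − (-6)·(2, -1, 0) = (0, -1, -4).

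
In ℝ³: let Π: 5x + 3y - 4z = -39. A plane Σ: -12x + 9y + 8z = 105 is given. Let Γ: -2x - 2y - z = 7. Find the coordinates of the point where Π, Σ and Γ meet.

(-6, 1, 3)

Solving the 3×3 linear system 5x + 3y - 4z = -39, -12x + 9y + 8z = 105, -2x - 2y - z = 7 (e.g. by elimination or Cramer's rule, determinant = -217) gives (-6, 1, 3).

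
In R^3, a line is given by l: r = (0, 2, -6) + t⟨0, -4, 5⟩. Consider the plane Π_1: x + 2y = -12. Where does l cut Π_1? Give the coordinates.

Substitute r = (0, 2, -6) + t(0, -4, 5) into the plane: 4 + (-8)t = -12, so t = 2.
Intersection: (0, 2, -6) + 2·(0, -4, 5) = (0, -6, 4).

(0, -6, 4)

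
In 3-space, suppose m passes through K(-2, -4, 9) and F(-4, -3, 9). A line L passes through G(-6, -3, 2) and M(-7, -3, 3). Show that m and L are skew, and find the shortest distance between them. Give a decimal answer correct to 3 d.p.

A direction vector for m is F − K = (-2, 1, 0).
A direction vector for L is M − G = (-1, 0, 1).
Common perpendicular direction n = (-2, 1, 0) × (-1, 0, 1) = (1, 2, 1).
With w = (-6, -3, 2) − (-2, -4, 9) = (-4, 1, -7), w · n = -9.
Since n ≠ 0 the lines are not parallel, and w · n = -9 ≠ 0 so they do not intersect; hence they are skew.
Distance = |w · n| / |n| = |-9| / √6 ≈ 3.674.

3.674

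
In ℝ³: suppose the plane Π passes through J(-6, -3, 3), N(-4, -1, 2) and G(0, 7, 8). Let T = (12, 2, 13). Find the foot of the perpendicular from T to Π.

(2, 10, 9)

JN = (2, 2, -1), JG = (6, 10, 5); a normal to Π is JN × JG = (20, -16, 8).
Using J: Π has equation 20x - 16y + 8z = -48.
Foot = T − λn with λ = (n·T − d)/|n|² = (312 − (-48))/720 = 1/2.
Foot = (12, 2, 13) − (1/2)·(20, -16, 8) = (2, 10, 9).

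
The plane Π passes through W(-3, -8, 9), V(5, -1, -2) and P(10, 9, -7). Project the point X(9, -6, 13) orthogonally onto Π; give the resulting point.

(-1, -4, 7)

WV = (8, 7, -11), WP = (13, 17, -16); a normal to Π is WV × WP = (75, -15, 45).
Using W: Π has equation 75x - 15y + 45z = 300.
Foot = X − λn with λ = (n·X − d)/|n|² = (1350 − 300)/7875 = 2/15.
Foot = (9, -6, 13) − (2/15)·(75, -15, 45) = (-1, -4, 7).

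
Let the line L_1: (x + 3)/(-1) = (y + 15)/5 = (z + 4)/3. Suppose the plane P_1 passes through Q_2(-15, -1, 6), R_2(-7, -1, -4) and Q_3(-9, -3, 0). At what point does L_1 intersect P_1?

(-4, -10, -1)

L_1 has direction (-1, 5, 3) through (-3, -15, -4).
Q_2R_2 = (8, 0, -10), Q_2Q_3 = (6, -2, -6); a normal to P_1 is Q_2R_2 × Q_2Q_3 = (-20, -12, -16).
Using Q_2: P_1 has equation -20x - 12y - 16z = 216.
Substitute r = (-3, -15, -4) + t(-1, 5, 3) into the plane: 304 + (-88)t = 216, so t = 1.
Intersection: (-3, -15, -4) + 1·(-1, 5, 3) = (-4, -10, -1).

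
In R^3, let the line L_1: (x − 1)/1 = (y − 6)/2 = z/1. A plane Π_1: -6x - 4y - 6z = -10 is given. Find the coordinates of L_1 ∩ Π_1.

(0, 4, -1)

L_1 has direction (1, 2, 1) through (1, 6, 0).
Substitute r = (1, 6, 0) + t(1, 2, 1) into the plane: -30 + (-20)t = -10, so t = -1.
Intersection: (1, 6, 0) + (-1)·(1, 2, 1) = (0, 4, -1).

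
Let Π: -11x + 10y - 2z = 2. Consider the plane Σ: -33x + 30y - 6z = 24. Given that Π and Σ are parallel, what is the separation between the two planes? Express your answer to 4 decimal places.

0.4000

Rescale Σ by 1/3: -11x + 10y - 2z = 8. Then distance = |2 − 8| / √225 ≈ 0.4000.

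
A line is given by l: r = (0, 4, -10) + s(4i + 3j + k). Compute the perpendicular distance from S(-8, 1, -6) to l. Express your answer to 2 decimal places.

6.03

Taking (0, 4, -10) on l with direction v = (4, 3, 1): w = S − (0, 4, -10) = (-8, -3, 4), and w × v = (-15, 24, -12).
Distance = |w × v| / |v| = √945 / √26 ≈ 6.03.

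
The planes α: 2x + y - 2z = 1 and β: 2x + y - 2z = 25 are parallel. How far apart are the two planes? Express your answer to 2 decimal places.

Same normal n = (2, 1, -2) with |n| = √9; distance = |1 − 25| / |n| = 24/√9 ≈ 8.00.

8.00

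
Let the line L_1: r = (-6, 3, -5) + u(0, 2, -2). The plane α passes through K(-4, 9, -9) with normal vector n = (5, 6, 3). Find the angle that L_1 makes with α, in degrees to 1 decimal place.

14.7

α: n·r = n·K gives 5x + 6y + 3z = 7.
sin θ = |n·v| / (|n||v|) = |6| / (√70 · √8) = 0.25355.
θ ≈ 14.7°.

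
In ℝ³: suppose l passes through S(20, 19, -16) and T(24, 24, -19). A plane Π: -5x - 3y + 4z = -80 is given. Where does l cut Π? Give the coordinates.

(8, 4, -7)

A direction vector for l is T − S = (4, 5, -3).
Substitute r = (20, 19, -16) + t(4, 5, -3) into the plane: -221 + (-47)t = -80, so t = -3.
Intersection: (20, 19, -16) + (-3)·(4, 5, -3) = (8, 4, -7).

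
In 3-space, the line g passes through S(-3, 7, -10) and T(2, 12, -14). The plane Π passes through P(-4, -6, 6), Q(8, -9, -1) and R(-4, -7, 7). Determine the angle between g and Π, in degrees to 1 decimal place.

A direction vector for g is T − S = (5, 5, -4).
PQ = (12, -3, -7), PR = (0, -1, 1); a normal to Π is PQ × PR = (-10, -12, -12).
Using P: Π has equation -10x - 12y - 12z = 40.
sin θ = |n·v| / (|n||v|) = |-62| / (√388 · √66) = 0.38744.
θ ≈ 22.8°.

22.8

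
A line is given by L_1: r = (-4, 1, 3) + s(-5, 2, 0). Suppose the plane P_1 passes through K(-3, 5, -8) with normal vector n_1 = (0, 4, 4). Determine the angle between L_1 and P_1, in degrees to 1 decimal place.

P_1: n_1·r = n_1·K gives 4y + 4z = -12.
sin θ = |n·v| / (|n||v|) = |8| / (√32 · √29) = 0.26261.
θ ≈ 15.2°.

15.2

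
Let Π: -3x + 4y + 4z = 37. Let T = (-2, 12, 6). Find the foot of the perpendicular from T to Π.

Foot = T − λn with λ = (n·T − d)/|n|² = (78 − 37)/41 = 1.
Foot = (-2, 12, 6) − 1·(-3, 4, 4) = (1, 8, 2).

(1, 8, 2)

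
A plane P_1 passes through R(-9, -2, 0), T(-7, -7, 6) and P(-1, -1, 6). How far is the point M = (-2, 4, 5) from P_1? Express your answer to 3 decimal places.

RT = (2, -5, 6), RP = (8, 1, 6); a normal to P_1 is RT × RP = (-36, 36, 42).
Using R: P_1 has equation -36x + 36y + 42z = 252.
n·M − d = (-36)·(-2) + (36)·(4) + (42)·(5) − 252 = 174; |n| = √4356.
Distance = |174| / √4356 = 174/√4356 ≈ 2.636.

2.636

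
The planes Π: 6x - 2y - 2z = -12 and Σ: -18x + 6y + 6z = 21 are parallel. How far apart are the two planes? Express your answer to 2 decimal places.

0.75

Rescale Σ by 1/(-3): 6x - 2y - 2z = -7. Then distance = |-12 − (-7)| / √44 ≈ 0.75.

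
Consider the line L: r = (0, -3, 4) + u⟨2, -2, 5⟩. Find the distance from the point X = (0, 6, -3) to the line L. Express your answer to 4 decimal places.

6.6992

Taking (0, -3, 4) on L with direction v = (2, -2, 5): w = X − (0, -3, 4) = (0, 9, -7), and w × v = (31, -14, -18).
Distance = |w × v| / |v| = √1481 / √33 ≈ 6.6992.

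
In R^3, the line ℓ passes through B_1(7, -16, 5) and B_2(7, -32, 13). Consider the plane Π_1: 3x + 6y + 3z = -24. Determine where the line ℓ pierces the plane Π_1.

A direction vector for ℓ is B_2 − B_1 = (0, -16, 8).
Substitute r = (7, -16, 5) + t(0, -16, 8) into the plane: -60 + (-72)t = -24, so t = -1/2.
Intersection: (7, -16, 5) + (-1/2)·(0, -16, 8) = (7, -8, 1).

(7, -8, 1)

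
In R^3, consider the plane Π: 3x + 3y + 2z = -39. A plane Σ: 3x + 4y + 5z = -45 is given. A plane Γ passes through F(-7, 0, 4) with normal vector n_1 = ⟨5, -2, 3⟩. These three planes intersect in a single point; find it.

(-7, -6, 0)

Γ: n_1·r = n_1·F gives 5x - 2y + 3z = -23.
Solving the 3×3 linear system 3x + 3y + 2z = -39, 3x + 4y + 5z = -45, 5x - 2y + 3z = -23 (e.g. by elimination or Cramer's rule, determinant = 62) gives (-7, -6, 0).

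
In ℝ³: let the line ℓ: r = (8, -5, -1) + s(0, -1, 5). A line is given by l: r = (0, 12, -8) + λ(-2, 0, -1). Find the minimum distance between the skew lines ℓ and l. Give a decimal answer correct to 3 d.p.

16.005

Common perpendicular direction n = (0, -1, 5) × (-2, 0, -1) = (1, -10, -2).
With w = (0, 12, -8) − (8, -5, -1) = (-8, 17, -7), w · n = -164.
Distance = |w · n| / |n| = |-164| / √105 ≈ 16.005.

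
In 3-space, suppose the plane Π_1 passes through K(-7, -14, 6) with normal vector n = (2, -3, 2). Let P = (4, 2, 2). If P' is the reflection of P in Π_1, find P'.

(12, -10, 10)

Π_1: n·r = n·K gives 2x - 3y + 2z = 40.
λ = (n·P − d)/|n|² = (6 − 40)/17 = -2.
Reflection = P − 2λn = (4, 2, 2) − (-4)·(2, -3, 2) = (12, -10, 10).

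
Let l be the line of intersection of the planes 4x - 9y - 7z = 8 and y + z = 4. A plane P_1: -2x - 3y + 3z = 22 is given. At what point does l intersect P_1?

(7, -4, 8)

Direction of l: (4, -9, -7) × (0, 1, 1) = (-2, -4, 4).
A point on l: solving the two plane equations with x = 5 gives (5, -8, 12).
Substitute r = (5, -8, 12) + t(-2, -4, 4) into the plane: 50 + 28t = 22, so t = -1.
Intersection: (5, -8, 12) + (-1)·(-2, -4, 4) = (7, -4, 8).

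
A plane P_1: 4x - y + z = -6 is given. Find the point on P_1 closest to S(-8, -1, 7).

(-4, -2, 8)

Foot = S − λn with λ = (n·S − d)/|n|² = (-24 − (-6))/18 = -1.
Foot = (-8, -1, 7) − (-1)·(4, -1, 1) = (-4, -2, 8).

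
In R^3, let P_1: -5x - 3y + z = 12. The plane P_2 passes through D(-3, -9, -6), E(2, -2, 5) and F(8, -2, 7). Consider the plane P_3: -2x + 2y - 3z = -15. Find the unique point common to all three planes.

DE = (5, 7, 11), DF = (11, 7, 13); a normal to P_2 is DE × DF = (14, 56, -42).
Using D: P_2 has equation 14x + 56y - 42z = -294.
Solving the 3×3 linear system -5x - 3y + z = 12, 14x + 56y - 42z = -294, -2x + 2y - 3z = -15 (e.g. by elimination or Cramer's rule, determinant = 182) gives (0, -3, 3).

(0, -3, 3)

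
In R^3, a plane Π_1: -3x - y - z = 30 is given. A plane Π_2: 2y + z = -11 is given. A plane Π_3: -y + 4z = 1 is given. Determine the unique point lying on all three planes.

Solving the 3×3 linear system -3x - y - z = 30, 2y + z = -11, -y + 4z = 1 (e.g. by elimination or Cramer's rule, determinant = -27) gives (-8, -5, -1).

(-8, -5, -1)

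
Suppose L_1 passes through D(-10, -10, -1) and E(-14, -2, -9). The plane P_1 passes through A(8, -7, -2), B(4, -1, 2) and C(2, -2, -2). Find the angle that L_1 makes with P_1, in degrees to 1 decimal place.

A direction vector for L_1 is E − D = (-4, 8, -8).
AB = (-4, 6, 4), AC = (-6, 5, 0); a normal to P_1 is AB × AC = (-20, -24, 16).
Using A: P_1 has equation -20x - 24y + 16z = -24.
sin θ = |n·v| / (|n||v|) = |-240| / (√1232 · √144) = 0.56980.
θ ≈ 34.7°.

34.7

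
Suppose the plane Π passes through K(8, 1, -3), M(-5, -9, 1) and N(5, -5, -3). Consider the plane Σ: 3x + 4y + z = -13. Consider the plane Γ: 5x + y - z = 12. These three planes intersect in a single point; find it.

KM = (-13, -10, 4), KN = (-3, -6, 0); a normal to Π is KM × KN = (24, -12, 48).
Using K: Π has equation 24x - 12y + 48z = 36.
Solving the 3×3 linear system 24x - 12y + 48z = 36, 3x + 4y + z = -13, 5x + y - z = 12 (e.g. by elimination or Cramer's rule, determinant = -1032) gives (3, -5, -2).

(3, -5, -2)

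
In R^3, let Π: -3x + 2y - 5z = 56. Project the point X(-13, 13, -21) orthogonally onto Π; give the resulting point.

Foot = X − λn with λ = (n·X − d)/|n|² = (170 − 56)/38 = 3.
Foot = (-13, 13, -21) − 3·(-3, 2, -5) = (-4, 7, -6).

(-4, 7, -6)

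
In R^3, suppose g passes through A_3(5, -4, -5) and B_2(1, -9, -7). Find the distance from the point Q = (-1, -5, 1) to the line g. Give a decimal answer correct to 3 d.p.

A direction vector for g is B_2 − A_3 = (-4, -5, -2).
Taking (5, -4, -5) on g with direction v = (-4, -5, -2): w = Q − (5, -4, -5) = (-6, -1, 6), and w × v = (32, -36, 26).
Distance = |w × v| / |v| = √2996 / √45 ≈ 8.160.

8.160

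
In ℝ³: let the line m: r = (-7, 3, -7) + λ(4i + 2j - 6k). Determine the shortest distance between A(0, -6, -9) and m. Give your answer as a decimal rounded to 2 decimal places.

Taking (-7, 3, -7) on m with direction v = (4, 2, -6): w = A − (-7, 3, -7) = (7, -9, -2), and w × v = (58, 34, 50).
Distance = |w × v| / |v| = √7020 / √56 ≈ 11.20.

11.20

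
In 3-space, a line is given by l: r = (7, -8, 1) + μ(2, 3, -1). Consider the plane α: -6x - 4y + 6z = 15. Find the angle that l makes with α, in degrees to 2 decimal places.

58.73

sin θ = |n·v| / (|n||v|) = |-30| / (√88 · √14) = 0.85470.
θ ≈ 58.73°.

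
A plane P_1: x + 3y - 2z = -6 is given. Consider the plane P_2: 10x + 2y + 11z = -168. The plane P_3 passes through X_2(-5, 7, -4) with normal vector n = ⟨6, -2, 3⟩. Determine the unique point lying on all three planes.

P_3: n·r = n·X_2 gives 6x - 2y + 3z = -56.
Solving the 3×3 linear system x + 3y - 2z = -6, 10x + 2y + 11z = -168, 6x - 2y + 3z = -56 (e.g. by elimination or Cramer's rule, determinant = 200) gives (-7, -5, -8).

(-7, -5, -8)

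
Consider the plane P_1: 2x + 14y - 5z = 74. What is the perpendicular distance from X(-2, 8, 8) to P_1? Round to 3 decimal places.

n·X − d = (2)·(-2) + (14)·(8) + (-5)·(8) − 74 = -6; |n| = √225.
Distance = |-6| / √225 = 6/√225 ≈ 0.400.

0.400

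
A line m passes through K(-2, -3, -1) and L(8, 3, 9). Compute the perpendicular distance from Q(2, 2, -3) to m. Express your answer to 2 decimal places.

5.87

A direction vector for m is L − K = (10, 6, 10).
Taking (-2, -3, -1) on m with direction v = (10, 6, 10): w = Q − (-2, -3, -1) = (4, 5, -2), and w × v = (62, -60, -26).
Distance = |w × v| / |v| = √8120 / √236 ≈ 5.87.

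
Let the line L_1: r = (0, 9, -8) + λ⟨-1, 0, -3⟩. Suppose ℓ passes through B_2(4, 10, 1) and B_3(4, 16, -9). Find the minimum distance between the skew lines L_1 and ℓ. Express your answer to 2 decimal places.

0.37

A direction vector for ℓ is B_3 − B_2 = (0, 6, -10).
Common perpendicular direction n = (-1, 0, -3) × (0, 6, -10) = (18, -10, -6).
With w = (4, 10, 1) − (0, 9, -8) = (4, 1, 9), w · n = 8.
Distance = |w · n| / |n| = |8| / √460 ≈ 0.37.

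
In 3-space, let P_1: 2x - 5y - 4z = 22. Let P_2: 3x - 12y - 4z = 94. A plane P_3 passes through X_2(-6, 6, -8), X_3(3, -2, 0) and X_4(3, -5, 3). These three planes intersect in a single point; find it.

(2, -10, 8)

X_2X_3 = (9, -8, 8), X_2X_4 = (9, -11, 11); a normal to P_3 is X_2X_3 × X_2X_4 = (0, -27, -27).
Using X_2: P_3 has equation -27y - 27z = 54.
Solving the 3×3 linear system 2x - 5y - 4z = 22, 3x - 12y - 4z = 94, -27y - 27z = 54 (e.g. by elimination or Cramer's rule, determinant = 351) gives (2, -10, 8).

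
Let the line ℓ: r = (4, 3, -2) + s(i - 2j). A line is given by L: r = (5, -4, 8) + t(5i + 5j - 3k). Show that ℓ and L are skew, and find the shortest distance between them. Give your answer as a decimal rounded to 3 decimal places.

Common perpendicular direction n = (1, -2, 0) × (5, 5, -3) = (6, 3, 15).
With w = (5, -4, 8) − (4, 3, -2) = (1, -7, 10), w · n = 135.
Since n ≠ 0 the lines are not parallel, and w · n = 135 ≠ 0 so they do not intersect; hence they are skew.
Distance = |w · n| / |n| = |135| / √270 ≈ 8.216.

8.216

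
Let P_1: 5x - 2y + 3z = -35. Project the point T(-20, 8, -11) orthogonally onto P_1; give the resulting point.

Foot = T − λn with λ = (n·T − d)/|n|² = (-149 − (-35))/38 = -3.
Foot = (-20, 8, -11) − (-3)·(5, -2, 3) = (-5, 2, -2).

(-5, 2, -2)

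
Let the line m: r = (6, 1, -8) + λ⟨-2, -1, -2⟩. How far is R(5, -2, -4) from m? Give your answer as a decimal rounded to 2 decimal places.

5.00

Taking (6, 1, -8) on m with direction v = (-2, -1, -2): w = R − (6, 1, -8) = (-1, -3, 4), and w × v = (10, -10, -5).
Distance = |w × v| / |v| = √225 / √9 ≈ 5.00.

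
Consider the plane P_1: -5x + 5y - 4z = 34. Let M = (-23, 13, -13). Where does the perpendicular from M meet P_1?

(-8, -2, -1)

Foot = M − λn with λ = (n·M − d)/|n|² = (232 − 34)/66 = 3.
Foot = (-23, 13, -13) − 3·(-5, 5, -4) = (-8, -2, -1).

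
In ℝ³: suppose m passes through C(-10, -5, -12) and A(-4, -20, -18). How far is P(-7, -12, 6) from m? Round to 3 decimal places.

19.525

A direction vector for m is A − C = (6, -15, -6).
Taking (-10, -5, -12) on m with direction v = (6, -15, -6): w = P − (-10, -5, -12) = (3, -7, 18), and w × v = (312, 126, -3).
Distance = |w × v| / |v| = √113229 / √297 ≈ 19.525.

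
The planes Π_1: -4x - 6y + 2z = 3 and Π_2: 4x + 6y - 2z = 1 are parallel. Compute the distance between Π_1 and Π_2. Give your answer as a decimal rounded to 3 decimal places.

0.535

Rescale Π_2 by 1/(-1): -4x - 6y + 2z = -1. Then distance = |3 − (-1)| / √56 ≈ 0.535.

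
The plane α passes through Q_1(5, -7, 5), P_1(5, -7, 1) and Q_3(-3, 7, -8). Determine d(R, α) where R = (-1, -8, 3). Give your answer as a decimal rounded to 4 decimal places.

5.7056

Q_1P_1 = (0, 0, -4), Q_1Q_3 = (-8, 14, -13); a normal to α is Q_1P_1 × Q_1Q_3 = (56, 32, 0).
Using Q_1: α has equation 56x + 32y = 56.
n·R − d = (56)·(-1) + (32)·(-8) + (0)·(3) − 56 = -368; |n| = √4160.
Distance = |-368| / √4160 = 368/√4160 ≈ 5.7056.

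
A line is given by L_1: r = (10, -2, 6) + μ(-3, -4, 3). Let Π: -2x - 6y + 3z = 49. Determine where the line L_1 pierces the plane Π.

(7, -6, 9)

Substitute r = (10, -2, 6) + t(-3, -4, 3) into the plane: 10 + 39t = 49, so t = 1.
Intersection: (10, -2, 6) + 1·(-3, -4, 3) = (7, -6, 9).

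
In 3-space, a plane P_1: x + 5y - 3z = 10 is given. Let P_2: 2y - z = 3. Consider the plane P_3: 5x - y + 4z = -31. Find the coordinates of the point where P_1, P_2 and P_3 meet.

Solving the 3×3 linear system x + 5y - 3z = 10, 2y - z = 3, 5x - y + 4z = -31 (e.g. by elimination or Cramer's rule, determinant = 12) gives (-1, -2, -7).

(-1, -2, -7)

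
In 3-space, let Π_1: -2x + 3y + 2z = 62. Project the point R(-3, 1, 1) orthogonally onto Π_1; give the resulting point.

Foot = R − λn with λ = (n·R − d)/|n|² = (11 − 62)/17 = -3.
Foot = (-3, 1, 1) − (-3)·(-2, 3, 2) = (-9, 10, 7).

(-9, 10, 7)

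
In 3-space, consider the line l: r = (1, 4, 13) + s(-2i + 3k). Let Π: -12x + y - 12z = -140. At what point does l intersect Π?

Substitute r = (1, 4, 13) + t(-2, 0, 3) into the plane: -164 + (-12)t = -140, so t = -2.
Intersection: (1, 4, 13) + (-2)·(-2, 0, 3) = (5, 4, 7).

(5, 4, 7)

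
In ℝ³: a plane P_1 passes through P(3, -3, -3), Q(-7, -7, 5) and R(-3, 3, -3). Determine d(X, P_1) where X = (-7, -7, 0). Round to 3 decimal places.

PQ = (-10, -4, 8), PR = (-6, 6, 0); a normal to P_1 is PQ × PR = (-48, -48, -84).
Using P: P_1 has equation -48x - 48y - 84z = 252.
n·X − d = (-48)·(-7) + (-48)·(-7) + (-84)·(0) − 252 = 420; |n| = √11664.
Distance = |420| / √11664 = 420/√11664 ≈ 3.889.

3.889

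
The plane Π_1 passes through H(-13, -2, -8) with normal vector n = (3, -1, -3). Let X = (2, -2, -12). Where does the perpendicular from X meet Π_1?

Π_1: n·r = n·H gives 3x - y - 3z = -13.
Foot = X − λn with λ = (n·X − d)/|n|² = (44 − (-13))/19 = 3.
Foot = (2, -2, -12) − 3·(3, -1, -3) = (-7, 1, -3).

(-7, 1, -3)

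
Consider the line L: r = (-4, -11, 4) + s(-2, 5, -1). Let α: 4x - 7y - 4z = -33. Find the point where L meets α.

Substitute r = (-4, -11, 4) + t(-2, 5, -1) into the plane: 45 + (-39)t = -33, so t = 2.
Intersection: (-4, -11, 4) + 2·(-2, 5, -1) = (-8, -1, 2).

(-8, -1, 2)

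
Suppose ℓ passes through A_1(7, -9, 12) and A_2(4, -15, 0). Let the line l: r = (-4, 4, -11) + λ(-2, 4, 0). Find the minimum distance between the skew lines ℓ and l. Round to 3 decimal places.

5.715

A direction vector for ℓ is A_2 − A_1 = (-3, -6, -12).
Common perpendicular direction n = (-3, -6, -12) × (-2, 4, 0) = (48, 24, -24).
With w = (-4, 4, -11) − (7, -9, 12) = (-11, 13, -23), w · n = 336.
Distance = |w · n| / |n| = |336| / √3456 ≈ 5.715.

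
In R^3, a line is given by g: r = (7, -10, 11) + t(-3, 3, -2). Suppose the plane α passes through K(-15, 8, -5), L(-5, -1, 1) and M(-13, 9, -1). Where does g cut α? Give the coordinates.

KL = (10, -9, 6), KM = (2, 1, 4); a normal to α is KL × KM = (-42, -28, 28).
Using K: α has equation -42x - 28y + 28z = 266.
Substitute r = (7, -10, 11) + t(-3, 3, -2) into the plane: 294 + (-14)t = 266, so t = 2.
Intersection: (7, -10, 11) + 2·(-3, 3, -2) = (1, -4, 7).

(1, -4, 7)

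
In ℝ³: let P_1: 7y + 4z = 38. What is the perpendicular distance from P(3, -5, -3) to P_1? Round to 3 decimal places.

10.543

n·P − d = (0)·(3) + (7)·(-5) + (4)·(-3) − 38 = -85; |n| = √65.
Distance = |-85| / √65 = 85/√65 ≈ 10.543.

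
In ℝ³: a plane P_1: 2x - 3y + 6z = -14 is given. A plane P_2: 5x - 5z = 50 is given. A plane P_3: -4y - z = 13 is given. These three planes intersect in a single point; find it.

(5, -2, -5)

Solving the 3×3 linear system 2x - 3y + 6z = -14, 5x - 5z = 50, -4y - z = 13 (e.g. by elimination or Cramer's rule, determinant = -175) gives (5, -2, -5).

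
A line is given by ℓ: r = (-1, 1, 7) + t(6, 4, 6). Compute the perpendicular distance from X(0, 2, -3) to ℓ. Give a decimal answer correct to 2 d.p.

8.58

Taking (-1, 1, 7) on ℓ with direction v = (6, 4, 6): w = X − (-1, 1, 7) = (1, 1, -10), and w × v = (46, -66, -2).
Distance = |w × v| / |v| = √6476 / √88 ≈ 8.58.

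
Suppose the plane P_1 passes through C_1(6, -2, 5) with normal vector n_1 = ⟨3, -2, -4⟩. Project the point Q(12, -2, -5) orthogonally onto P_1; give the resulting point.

P_1: n_1·r = n_1·C_1 gives 3x - 2y - 4z = 2.
Foot = Q − λn with λ = (n·Q − d)/|n|² = (60 − 2)/29 = 2.
Foot = (12, -2, -5) − 2·(3, -2, -4) = (6, 2, 3).

(6, 2, 3)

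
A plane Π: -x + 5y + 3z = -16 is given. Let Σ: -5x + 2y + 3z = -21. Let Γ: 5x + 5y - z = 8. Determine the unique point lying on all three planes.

Solving the 3×3 linear system -x + 5y + 3z = -16, -5x + 2y + 3z = -21, 5x + 5y - z = 8 (e.g. by elimination or Cramer's rule, determinant = -38) gives (2, -1, -3).

(2, -1, -3)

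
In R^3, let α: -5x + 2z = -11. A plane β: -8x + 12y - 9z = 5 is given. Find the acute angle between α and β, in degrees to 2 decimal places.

76.10

cos θ = |n₁·n₂| / (|n₁||n₂|) = |22| / (√29 · √289).
θ = arccos(0.24031) ≈ 76.10°.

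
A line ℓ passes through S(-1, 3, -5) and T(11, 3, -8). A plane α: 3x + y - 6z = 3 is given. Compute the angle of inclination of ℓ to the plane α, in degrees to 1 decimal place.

40.1

A direction vector for ℓ is T − S = (12, 0, -3).
sin θ = |n·v| / (|n||v|) = |54| / (√46 · √153) = 0.64368.
θ ≈ 40.1°.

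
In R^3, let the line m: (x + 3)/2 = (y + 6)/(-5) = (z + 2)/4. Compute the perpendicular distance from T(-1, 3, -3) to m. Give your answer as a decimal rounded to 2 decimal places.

6.40

m has direction (2, -5, 4) through (-3, -6, -2).
Taking (-3, -6, -2) on m with direction v = (2, -5, 4): w = T − (-3, -6, -2) = (2, 9, -1), and w × v = (31, -10, -28).
Distance = |w × v| / |v| = √1845 / √45 ≈ 6.40.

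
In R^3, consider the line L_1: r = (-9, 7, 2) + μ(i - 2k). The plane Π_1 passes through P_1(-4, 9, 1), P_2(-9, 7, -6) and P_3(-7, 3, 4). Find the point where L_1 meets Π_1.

P_1P_2 = (-5, -2, -7), P_1P_3 = (-3, -6, 3); a normal to Π_1 is P_1P_2 × P_1P_3 = (-48, 36, 24).
Using P_1: Π_1 has equation -48x + 36y + 24z = 540.
Substitute r = (-9, 7, 2) + t(1, 0, -2) into the plane: 732 + (-96)t = 540, so t = 2.
Intersection: (-9, 7, 2) + 2·(1, 0, -2) = (-7, 7, -2).

(-7, 7, -2)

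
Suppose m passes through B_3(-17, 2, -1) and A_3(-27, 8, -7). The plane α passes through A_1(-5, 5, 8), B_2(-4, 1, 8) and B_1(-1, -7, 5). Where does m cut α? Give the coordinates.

A direction vector for m is A_3 − B_3 = (-10, 6, -6).
A_1B_2 = (1, -4, 0), A_1B_1 = (4, -12, -3); a normal to α is A_1B_2 × A_1B_1 = (12, 3, 4).
Using A_1: α has equation 12x + 3y + 4z = -13.
Substitute r = (-17, 2, -1) + t(-10, 6, -6) into the plane: -202 + (-126)t = -13, so t = -3/2.
Intersection: (-17, 2, -1) + (-3/2)·(-10, 6, -6) = (-2, -7, 8).

(-2, -7, 8)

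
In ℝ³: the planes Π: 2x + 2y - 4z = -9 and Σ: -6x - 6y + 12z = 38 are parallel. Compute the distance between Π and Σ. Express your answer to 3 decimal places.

0.748

Rescale Σ by 1/(-3): 2x + 2y - 4z = -38/3. Then distance = |-9 − (-38/3)| / √24 ≈ 0.748.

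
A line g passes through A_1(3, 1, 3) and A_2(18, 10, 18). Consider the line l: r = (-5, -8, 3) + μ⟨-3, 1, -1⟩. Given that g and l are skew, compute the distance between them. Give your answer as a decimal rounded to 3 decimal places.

8.117

A direction vector for g is A_2 − A_1 = (15, 9, 15).
Common perpendicular direction n = (15, 9, 15) × (-3, 1, -1) = (-24, -30, 42).
With w = (-5, -8, 3) − (3, 1, 3) = (-8, -9, 0), w · n = 462.
Distance = |w · n| / |n| = |462| / √3240 ≈ 8.117.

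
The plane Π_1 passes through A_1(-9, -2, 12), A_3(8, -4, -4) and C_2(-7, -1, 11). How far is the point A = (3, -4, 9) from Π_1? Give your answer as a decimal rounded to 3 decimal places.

5.816

A_1A_3 = (17, -2, -16), A_1C_2 = (2, 1, -1); a normal to Π_1 is A_1A_3 × A_1C_2 = (18, -15, 21).
Using A_1: Π_1 has equation 18x - 15y + 21z = 120.
n·A − d = (18)·(3) + (-15)·(-4) + (21)·(9) − 120 = 183; |n| = √990.
Distance = |183| / √990 = 183/√990 ≈ 5.816.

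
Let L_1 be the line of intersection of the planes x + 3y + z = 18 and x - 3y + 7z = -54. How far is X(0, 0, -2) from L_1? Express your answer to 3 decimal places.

Direction of L_1: (1, 3, 1) × (1, -3, 7) = (24, -6, -6).
A point on L_1: solving the two plane equations with x = 2 gives (2, 7, -5).
Taking (2, 7, -5) on L_1 with direction v = (24, -6, -6): w = X − (2, 7, -5) = (-2, -7, 3), and w × v = (60, 60, 180).
Distance = |w × v| / |v| = √39600 / √648 ≈ 7.817.

7.817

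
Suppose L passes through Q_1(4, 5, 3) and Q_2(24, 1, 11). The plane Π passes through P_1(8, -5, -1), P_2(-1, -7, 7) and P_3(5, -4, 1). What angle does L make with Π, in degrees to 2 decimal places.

A direction vector for L is Q_2 − Q_1 = (20, -4, 8).
P_1P_2 = (-9, -2, 8), P_1P_3 = (-3, 1, 2); a normal to Π is P_1P_2 × P_1P_3 = (-12, -6, -15).
Using P_1: Π has equation -12x - 6y - 15z = -51.
sin θ = |n·v| / (|n||v|) = |-336| / (√405 · √480) = 0.76206.
θ ≈ 49.65°.

49.65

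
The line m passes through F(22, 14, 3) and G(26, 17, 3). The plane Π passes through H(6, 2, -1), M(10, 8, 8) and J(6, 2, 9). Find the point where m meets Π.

A direction vector for m is G − F = (4, 3, 0).
HM = (4, 6, 9), HJ = (0, 0, 10); a normal to Π is HM × HJ = (60, -40, 0).
Using H: Π has equation 60x - 40y = 280.
Substitute r = (22, 14, 3) + t(4, 3, 0) into the plane: 760 + 120t = 280, so t = -4.
Intersection: (22, 14, 3) + (-4)·(4, 3, 0) = (6, 2, 3).

(6, 2, 3)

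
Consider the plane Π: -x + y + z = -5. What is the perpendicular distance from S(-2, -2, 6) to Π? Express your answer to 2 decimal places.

6.35

n·S − d = (-1)·(-2) + (1)·(-2) + (1)·(6) − (-5) = 11; |n| = √3.
Distance = |11| / √3 = 11/√3 ≈ 6.35.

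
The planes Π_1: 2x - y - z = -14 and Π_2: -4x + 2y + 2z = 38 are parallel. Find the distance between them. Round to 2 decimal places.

Rescale Π_2 by 1/(-2): 2x - y - z = -19. Then distance = |-14 − (-19)| / √6 ≈ 2.04.

2.04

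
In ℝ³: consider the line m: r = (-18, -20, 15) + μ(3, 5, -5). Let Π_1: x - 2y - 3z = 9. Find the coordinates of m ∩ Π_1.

Substitute r = (-18, -20, 15) + t(3, 5, -5) into the plane: -23 + 8t = 9, so t = 4.
Intersection: (-18, -20, 15) + 4·(3, 5, -5) = (-6, 0, -5).

(-6, 0, -5)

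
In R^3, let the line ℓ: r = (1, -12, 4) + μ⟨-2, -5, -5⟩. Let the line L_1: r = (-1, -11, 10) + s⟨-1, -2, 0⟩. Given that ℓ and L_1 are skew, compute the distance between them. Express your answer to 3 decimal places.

Common perpendicular direction n = (-2, -5, -5) × (-1, -2, 0) = (-10, 5, -1).
With w = (-1, -11, 10) − (1, -12, 4) = (-2, 1, 6), w · n = 19.
Distance = |w · n| / |n| = |19| / √126 ≈ 1.693.

1.693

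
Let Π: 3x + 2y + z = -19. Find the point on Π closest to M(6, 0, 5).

Foot = M − λn with λ = (n·M − d)/|n|² = (23 − (-19))/14 = 3.
Foot = (6, 0, 5) − 3·(3, 2, 1) = (-3, -6, 2).

(-3, -6, 2)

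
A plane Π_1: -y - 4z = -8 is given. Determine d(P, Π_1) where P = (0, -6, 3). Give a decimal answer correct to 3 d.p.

n·P − d = (0)·(0) + (-1)·(-6) + (-4)·(3) − (-8) = 2; |n| = √17.
Distance = |2| / √17 = 2/√17 ≈ 0.485.

0.485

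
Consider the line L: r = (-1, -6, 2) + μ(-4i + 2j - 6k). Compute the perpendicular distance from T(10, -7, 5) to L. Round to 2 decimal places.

Taking (-1, -6, 2) on L with direction v = (-4, 2, -6): w = T − (-1, -6, 2) = (11, -1, 3), and w × v = (0, 54, 18).
Distance = |w × v| / |v| = √3240 / √56 ≈ 7.61.

7.61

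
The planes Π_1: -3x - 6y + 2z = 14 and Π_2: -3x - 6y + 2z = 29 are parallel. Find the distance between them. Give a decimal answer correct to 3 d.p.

Same normal n = (-3, -6, 2) with |n| = √49; distance = |14 − 29| / |n| = 15/√49 ≈ 2.143.

2.143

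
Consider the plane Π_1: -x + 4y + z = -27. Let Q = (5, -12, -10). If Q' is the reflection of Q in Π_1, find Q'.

λ = (n·Q − d)/|n|² = (-63 − (-27))/18 = -2.
Reflection = Q − 2λn = (5, -12, -10) − (-4)·(-1, 4, 1) = (1, 4, -6).

(1, 4, -6)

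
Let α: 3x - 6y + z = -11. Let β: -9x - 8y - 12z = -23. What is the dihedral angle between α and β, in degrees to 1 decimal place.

cos θ = |n₁·n₂| / (|n₁||n₂|) = |9| / (√46 · √289).
θ = arccos(0.07806) ≈ 85.5°.

85.5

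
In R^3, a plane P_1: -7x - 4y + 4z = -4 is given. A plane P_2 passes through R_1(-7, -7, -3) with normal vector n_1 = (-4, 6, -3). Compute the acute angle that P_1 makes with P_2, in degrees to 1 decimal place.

P_2: n_1·r = n_1·R_1 gives -4x + 6y - 3z = -5.
cos θ = |n₁·n₂| / (|n₁||n₂|) = |-8| / (√81 · √61).
θ = arccos(0.11381) ≈ 83.5°.

83.5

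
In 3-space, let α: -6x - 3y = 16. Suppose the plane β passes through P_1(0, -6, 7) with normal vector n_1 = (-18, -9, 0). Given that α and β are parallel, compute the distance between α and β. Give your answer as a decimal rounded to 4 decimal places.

0.2981

β: n_1·r = n_1·P_1 gives -18x - 9y = 54.
Rescale β by 1/3: -6x - 3y = 18. Then distance = |16 − 18| / √45 ≈ 0.2981.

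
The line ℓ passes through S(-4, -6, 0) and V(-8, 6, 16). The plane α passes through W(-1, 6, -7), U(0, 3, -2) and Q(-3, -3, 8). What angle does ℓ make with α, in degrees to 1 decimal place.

65.2

A direction vector for ℓ is V − S = (-4, 12, 16).
WU = (1, -3, 5), WQ = (-2, -9, 15); a normal to α is WU × WQ = (0, -25, -15).
Using W: α has equation -25y - 15z = -45.
sin θ = |n·v| / (|n||v|) = |-540| / (√850 · √416) = 0.90811.
θ ≈ 65.2°.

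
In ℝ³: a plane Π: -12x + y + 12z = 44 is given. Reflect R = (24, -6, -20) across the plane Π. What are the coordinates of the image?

(-24, -2, 28)

λ = (n·R − d)/|n|² = (-534 − 44)/289 = -2.
Reflection = R − 2λn = (24, -6, -20) − (-4)·(-12, 1, 12) = (-24, -2, 28).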